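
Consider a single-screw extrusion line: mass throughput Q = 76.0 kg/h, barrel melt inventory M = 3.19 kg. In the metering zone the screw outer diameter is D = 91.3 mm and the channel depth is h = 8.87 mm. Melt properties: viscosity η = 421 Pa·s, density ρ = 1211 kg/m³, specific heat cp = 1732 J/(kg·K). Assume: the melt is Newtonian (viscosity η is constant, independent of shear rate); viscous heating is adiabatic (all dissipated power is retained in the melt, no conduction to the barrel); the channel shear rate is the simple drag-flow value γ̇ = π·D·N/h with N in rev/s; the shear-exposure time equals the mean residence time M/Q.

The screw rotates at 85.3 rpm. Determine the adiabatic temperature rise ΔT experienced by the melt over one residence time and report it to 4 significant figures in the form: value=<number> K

Throughput in SI: Q_s = 76.0 kg/h ÷ 3600 s/h = 0.0211111 kg/s
t_res = M / Q_s = 3.19 ÷ 0.0211111 = 151.105 s
Geometry in metres: D = 91.3 mm → 0.0913 m, h = 8.87 mm → 0.00887 m; screw speed N = 85.3 rpm = 1.42167 rev/s
γ̇ = π·D·N / h = π · 0.0913 · 1.42167 / 0.00887 = 45.9721 s⁻¹
ΔT = η·γ̇²·t_res/(ρ·cp) = [421 × 45.9721² × 151.105] / [1211 × 1732] = 64.1002 K

value=64.10 K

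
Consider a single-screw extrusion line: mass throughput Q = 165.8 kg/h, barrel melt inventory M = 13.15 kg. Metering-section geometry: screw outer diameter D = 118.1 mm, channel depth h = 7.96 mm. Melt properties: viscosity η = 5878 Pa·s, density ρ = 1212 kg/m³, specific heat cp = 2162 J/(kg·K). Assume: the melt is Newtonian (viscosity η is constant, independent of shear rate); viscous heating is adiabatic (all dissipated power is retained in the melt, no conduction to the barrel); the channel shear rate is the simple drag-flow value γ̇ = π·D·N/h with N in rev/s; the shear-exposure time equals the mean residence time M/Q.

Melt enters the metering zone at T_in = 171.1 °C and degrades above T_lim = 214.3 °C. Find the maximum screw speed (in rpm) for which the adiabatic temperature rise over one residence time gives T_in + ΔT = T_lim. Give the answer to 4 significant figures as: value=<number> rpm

value=10.57 rpm

Q_s = Q / 3600 = 165.8 / 3600 = 0.0460556 kg/s
t_res = M / Q_s = 13.15 ÷ 0.0460556 = 285.525 s
D = 118.1 mm = 0.1181 m;  h = 7.96 mm = 0.00796 m
ΔT_a = T_lim − T_in = 214.3 − 171.1 = 43.2 K
Invert ΔT = ηγ̇²t_res/(ρcp) for γ̇: γ̇_max² = ΔT_a ρ cp / (η t_res) = 43.2·1212·2162 / (5878·285.525) = 67.4479 s⁻²
γ̇_max = sqrt(67.4479) = 8.21267 s⁻¹
N_max = γ̇_max·h / (π·D) = 8.21267 · 0.00796 / (π · 0.1181) = 0.176197 rev/s = 10.5718 rpm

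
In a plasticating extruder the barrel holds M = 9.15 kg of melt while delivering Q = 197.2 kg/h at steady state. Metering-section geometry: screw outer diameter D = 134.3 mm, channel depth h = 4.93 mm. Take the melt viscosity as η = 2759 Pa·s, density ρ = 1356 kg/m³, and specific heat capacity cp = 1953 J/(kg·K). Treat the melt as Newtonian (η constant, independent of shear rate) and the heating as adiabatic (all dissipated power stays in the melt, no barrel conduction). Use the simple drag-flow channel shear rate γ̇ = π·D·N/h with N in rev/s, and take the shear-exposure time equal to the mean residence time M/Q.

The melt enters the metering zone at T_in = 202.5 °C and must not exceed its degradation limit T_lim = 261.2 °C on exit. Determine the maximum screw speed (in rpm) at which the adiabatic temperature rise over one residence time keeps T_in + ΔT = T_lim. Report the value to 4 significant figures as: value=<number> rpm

value=12.88 rpm

Throughput in SI: Q_s = 197.2 kg/h ÷ 3600 s/h = 0.0547778 kg/s
t_res = M / Q_s = 9.15 / 0.0547778 = 167.039 s
D = 134.3 mm = 0.1343 m;  h = 4.93 mm = 0.00493 m
ΔT_a = T_lim − T_in = 261.2 − 202.5 = 58.7 K
γ̇_max² = ΔT_a·ρ·cp / (η·t_res) = [58.7 × 1356 × 1953] / [2759 × 167.039] = 337.312 s⁻²
γ̇_max = √337.312 = 18.3661 s⁻¹
N_max = γ̇_max h / (πD) = 18.3661·0.00493/(π·0.1343) = 0.214604 rev/s → ×60 = 12.8762 rpm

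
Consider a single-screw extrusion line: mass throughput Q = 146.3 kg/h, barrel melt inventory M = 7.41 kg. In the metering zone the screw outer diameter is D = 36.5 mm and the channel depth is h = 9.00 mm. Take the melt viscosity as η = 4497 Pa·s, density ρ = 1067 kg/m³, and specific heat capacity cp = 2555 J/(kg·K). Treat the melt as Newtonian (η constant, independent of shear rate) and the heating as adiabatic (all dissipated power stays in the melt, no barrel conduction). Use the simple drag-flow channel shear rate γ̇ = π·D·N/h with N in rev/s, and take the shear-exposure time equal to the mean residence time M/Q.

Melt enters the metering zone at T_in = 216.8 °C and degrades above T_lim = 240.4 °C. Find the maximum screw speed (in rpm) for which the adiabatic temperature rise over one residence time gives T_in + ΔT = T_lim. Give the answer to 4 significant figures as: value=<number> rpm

Convert throughput: Q = 146.3 kg/h = 146.3/3600 = 0.0406389 kg/s
t_res = M / Q_s = 7.41 / 0.0406389 = 182.338 s
Geometry in SI: D = 36.5 mm → 0.0365 m, h = 9.00 mm → 0.009 m
ΔT_a = T_lim − T_in = 240.4 − 216.8 = 23.6 K
γ̇_max² = ΔT_a·ρ·cp/(η·t_res) = 23.6·1067·2555/(4497·182.338) = 78.4636 s⁻²
Take the square root: γ̇_max = √(78.4636) = 8.85797 s⁻¹
N_max = γ̇_max h / (πD) = 8.85797·0.009/(π·0.0365) = 0.695238 rev/s → ×60 = 41.7143 rpm

value=41.71 rpm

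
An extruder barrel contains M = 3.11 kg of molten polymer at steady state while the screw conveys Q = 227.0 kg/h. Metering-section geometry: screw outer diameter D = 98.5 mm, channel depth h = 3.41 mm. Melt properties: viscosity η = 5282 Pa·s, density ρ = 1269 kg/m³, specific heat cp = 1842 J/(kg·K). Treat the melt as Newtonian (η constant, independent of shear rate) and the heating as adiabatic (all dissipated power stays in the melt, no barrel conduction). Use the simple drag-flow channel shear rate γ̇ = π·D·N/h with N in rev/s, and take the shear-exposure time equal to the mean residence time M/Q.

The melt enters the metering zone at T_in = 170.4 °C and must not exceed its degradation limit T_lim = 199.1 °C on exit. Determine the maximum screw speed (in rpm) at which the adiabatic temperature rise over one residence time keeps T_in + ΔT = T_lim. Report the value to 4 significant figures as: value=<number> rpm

value=10.61 rpm

Throughput in SI: Q_s = 227.0 kg/h ÷ 3600 s/h = 0.0630556 kg/s
Mean residence time: t_res = M/Q_s = 3.11 kg / 0.0630556 kg/s = 49.3216 s
Geometry in SI: D = 98.5 mm → 0.0985 m, h = 3.41 mm → 0.00341 m
ΔT_a = T_lim − T_in = 199.1 − 170.4 = 28.7 K
Invert ΔT = ηγ̇²t_res/(ρcp) for γ̇: γ̇_max² = ΔT_a ρ cp / (η t_res) = 28.7·1269·1842 / (5282·49.3216) = 257.512 s⁻²
γ̇_max = sqrt(257.512) = 16.0472 s⁻¹
N_max = γ̇_max·h / (π·D) = 16.0472 · 0.00341 / (π · 0.0985) = 0.176835 rev/s = 10.6101 rpm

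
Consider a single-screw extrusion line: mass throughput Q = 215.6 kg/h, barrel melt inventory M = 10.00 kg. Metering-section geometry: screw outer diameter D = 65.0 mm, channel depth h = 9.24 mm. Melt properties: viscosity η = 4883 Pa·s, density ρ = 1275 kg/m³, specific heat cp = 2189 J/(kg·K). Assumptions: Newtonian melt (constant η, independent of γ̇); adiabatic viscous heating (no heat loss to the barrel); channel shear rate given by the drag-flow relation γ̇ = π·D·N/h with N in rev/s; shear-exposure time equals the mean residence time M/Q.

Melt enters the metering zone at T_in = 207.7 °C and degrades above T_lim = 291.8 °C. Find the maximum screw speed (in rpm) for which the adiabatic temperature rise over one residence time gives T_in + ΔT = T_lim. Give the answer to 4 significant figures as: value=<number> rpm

Convert throughput: Q = 215.6 kg/h = 215.6/3600 = 0.0598889 kg/s
t_res = M / Q_s = 10.00 / 0.0598889 = 166.976 s
D = 65.0 mm = 0.065 m;  h = 9.24 mm = 0.00924 m
ΔT_a = T_lim − T_in = 291.8 − 207.7 = 84.1 K
γ̇_max² = ΔT_a·ρ·cp / (η·t_res) = [84.1 × 1275 × 2189] / [4883 × 166.976] = 287.88 s⁻²
Take the square root: γ̇_max = √(287.88) = 16.967 s⁻¹
Solve γ̇ = πDN/h for N: N_max = γ̇_max·h/(π·D) = 16.967 × 0.00924 / (π × 0.065) = 0.767741 rev/s = 46.0644 rpm

value=46.06 rpm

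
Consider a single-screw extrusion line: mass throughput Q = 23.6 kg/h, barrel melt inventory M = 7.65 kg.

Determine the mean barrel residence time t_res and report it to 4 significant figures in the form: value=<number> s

Q_s = Q / 3600 = 23.6 / 3600 = 0.00655556 kg/s
Mean residence time: t_res = M/Q_s = 7.65 kg / 0.00655556 kg/s = 1166.95 s

value=1167. s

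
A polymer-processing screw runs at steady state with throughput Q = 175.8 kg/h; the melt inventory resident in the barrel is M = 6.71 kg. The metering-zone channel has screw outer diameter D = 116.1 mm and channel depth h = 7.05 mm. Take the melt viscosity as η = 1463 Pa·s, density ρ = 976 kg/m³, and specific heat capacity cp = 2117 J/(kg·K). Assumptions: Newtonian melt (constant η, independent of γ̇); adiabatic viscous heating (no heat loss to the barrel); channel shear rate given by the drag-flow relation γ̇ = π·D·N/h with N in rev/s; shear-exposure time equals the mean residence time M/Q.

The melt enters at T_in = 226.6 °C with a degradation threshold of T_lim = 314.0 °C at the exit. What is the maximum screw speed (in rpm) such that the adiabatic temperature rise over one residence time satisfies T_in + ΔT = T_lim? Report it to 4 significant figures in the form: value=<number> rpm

value=34.76 rpm

Throughput in SI: Q_s = 175.8 kg/h ÷ 3600 s/h = 0.0488333 kg/s
t_res = M / Q_s = 6.71 / 0.0488333 = 137.406 s
D = 116.1 mm = 0.1161 m;  h = 7.05 mm = 0.00705 m
ΔT_a = T_lim − T_in = 314.0 − 226.6 = 87.4 K
γ̇_max² = ΔT_a·ρ·cp/(η·t_res) = 87.4·976·2117/(1463·137.406) = 898.321 s⁻²
γ̇_max = √898.321 = 29.972 s⁻¹
Solve γ̇ = πDN/h for N: N_max = γ̇_max·h/(π·D) = 29.972 × 0.00705 / (π × 0.1161) = 0.579326 rev/s = 34.7595 rpm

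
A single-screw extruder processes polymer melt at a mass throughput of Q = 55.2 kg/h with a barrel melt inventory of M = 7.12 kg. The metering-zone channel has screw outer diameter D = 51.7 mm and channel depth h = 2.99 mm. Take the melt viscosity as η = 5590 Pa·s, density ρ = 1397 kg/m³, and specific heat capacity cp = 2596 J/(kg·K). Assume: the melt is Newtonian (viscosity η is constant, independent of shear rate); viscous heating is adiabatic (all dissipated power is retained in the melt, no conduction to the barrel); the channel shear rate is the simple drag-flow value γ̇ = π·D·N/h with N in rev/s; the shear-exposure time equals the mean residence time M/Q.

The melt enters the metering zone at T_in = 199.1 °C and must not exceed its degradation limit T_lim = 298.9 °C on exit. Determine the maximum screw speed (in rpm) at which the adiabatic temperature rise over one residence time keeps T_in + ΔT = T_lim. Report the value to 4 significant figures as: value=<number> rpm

Throughput in SI: Q_s = 55.2 kg/h ÷ 3600 s/h = 0.0153333 kg/s
Mean residence time: t_res = M/Q_s = 7.12 kg / 0.0153333 kg/s = 464.348 s
Geometry in SI: D = 51.7 mm → 0.0517 m, h = 2.99 mm → 0.00299 m
ΔT_a = T_lim − T_in = 298.9 − 199.1 = 99.8 K
γ̇_max² = ΔT_a·ρ·cp / (η·t_res) = [99.8 × 1397 × 2596] / [5590 × 464.348] = 139.436 s⁻²
γ̇_max = sqrt(139.436) = 11.8083 s⁻¹
N_max = γ̇_max·h / (π·D) = 11.8083 · 0.00299 / (π · 0.0517) = 0.21738 rev/s = 13.0428 rpm

value=13.04 rpm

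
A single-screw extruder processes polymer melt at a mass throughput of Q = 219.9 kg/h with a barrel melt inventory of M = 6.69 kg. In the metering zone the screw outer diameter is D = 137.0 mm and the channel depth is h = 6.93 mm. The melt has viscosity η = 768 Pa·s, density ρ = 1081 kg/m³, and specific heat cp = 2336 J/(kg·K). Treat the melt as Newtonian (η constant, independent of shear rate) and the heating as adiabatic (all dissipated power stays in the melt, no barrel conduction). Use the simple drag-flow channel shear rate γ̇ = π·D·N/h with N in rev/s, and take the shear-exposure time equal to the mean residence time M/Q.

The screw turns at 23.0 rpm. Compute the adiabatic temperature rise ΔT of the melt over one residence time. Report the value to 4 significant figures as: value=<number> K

Throughput in SI: Q_s = 219.9 kg/h ÷ 3600 s/h = 0.0610833 kg/s
t_res = M / Q_s = 6.69 ÷ 0.0610833 = 109.523 s
D = 137.0 mm = 0.137 m;  h = 6.93 mm = 0.00693 m;  N = 23.0 rpm / 60 = 0.383333 rev/s
γ̇ = π·D·N / h = π · 0.137 · 0.383333 / 0.00693 = 23.8075 s⁻¹
Adiabatic rise: ΔT = η γ̇² t_res / (ρ cp) = 768·(23.8075)²·109.523 / (1081·2336) = 18.8796 K

value=18.88 K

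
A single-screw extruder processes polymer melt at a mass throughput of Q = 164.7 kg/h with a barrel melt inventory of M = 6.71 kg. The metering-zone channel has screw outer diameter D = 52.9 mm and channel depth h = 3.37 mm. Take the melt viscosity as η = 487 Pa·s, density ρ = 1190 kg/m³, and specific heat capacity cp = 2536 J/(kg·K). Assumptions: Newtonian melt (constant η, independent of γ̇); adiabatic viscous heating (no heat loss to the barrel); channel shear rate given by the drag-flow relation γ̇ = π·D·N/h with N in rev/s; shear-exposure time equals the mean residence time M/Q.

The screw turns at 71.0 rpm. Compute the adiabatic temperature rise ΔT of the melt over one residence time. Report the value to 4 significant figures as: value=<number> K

value=80.60 K

Convert throughput: Q = 164.7 kg/h = 164.7/3600 = 0.04575 kg/s
Mean residence time: t_res = M/Q_s = 6.71 kg / 0.04575 kg/s = 146.667 s
Geometry in metres: D = 52.9 mm → 0.0529 m, h = 3.37 mm → 0.00337 m; screw speed N = 71.0 rpm = 1.18333 rev/s
Shear rate: γ̇ = πDN/h = π·0.0529·1.18333/0.00337 = 58.3556 s⁻¹
Adiabatic rise: ΔT = η γ̇² t_res / (ρ cp) = 487·(58.3556)²·146.667 / (1190·2536) = 80.599 K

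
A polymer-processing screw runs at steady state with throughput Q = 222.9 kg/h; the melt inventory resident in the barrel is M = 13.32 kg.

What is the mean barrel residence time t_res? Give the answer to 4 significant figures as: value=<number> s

Convert throughput: Q = 222.9 kg/h = 222.9/3600 = 0.0619167 kg/s
Mean residence time: t_res = M/Q_s = 13.32 kg / 0.0619167 kg/s = 215.128 s

value=215.1 s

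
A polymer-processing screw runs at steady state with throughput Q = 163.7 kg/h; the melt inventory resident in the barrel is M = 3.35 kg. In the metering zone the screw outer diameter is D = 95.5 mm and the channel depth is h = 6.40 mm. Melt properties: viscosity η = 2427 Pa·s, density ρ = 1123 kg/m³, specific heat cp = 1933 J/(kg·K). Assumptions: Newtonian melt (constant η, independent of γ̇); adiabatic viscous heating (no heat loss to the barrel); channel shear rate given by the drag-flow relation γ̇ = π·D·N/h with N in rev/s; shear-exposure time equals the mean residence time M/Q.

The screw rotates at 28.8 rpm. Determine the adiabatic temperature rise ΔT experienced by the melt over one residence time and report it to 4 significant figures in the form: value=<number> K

value=41.70 K

Q_s = Q / 3600 = 163.7 / 3600 = 0.0454722 kg/s
t_res = M / Q_s = 3.35 / 0.0454722 = 73.6714 s
D = 95.5 mm = 0.0955 m;  h = 6.40 mm = 0.0064 m;  N = 28.8 rpm / 60 = 0.48 rev/s
γ̇ = π D N / h = (π)(0.0955)(0.48) / 0.0064 = 22.5017 s⁻¹
Adiabatic rise: ΔT = η γ̇² t_res / (ρ cp) = 2427·(22.5017)²·73.6714 / (1123·1933) = 41.7048 K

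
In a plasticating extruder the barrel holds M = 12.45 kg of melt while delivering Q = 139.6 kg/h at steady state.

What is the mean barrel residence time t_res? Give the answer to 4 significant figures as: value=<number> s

value=321.1 s

Throughput in SI: Q_s = 139.6 kg/h ÷ 3600 s/h = 0.0387778 kg/s
t_res = M / Q_s = 12.45 / 0.0387778 = 321.06 s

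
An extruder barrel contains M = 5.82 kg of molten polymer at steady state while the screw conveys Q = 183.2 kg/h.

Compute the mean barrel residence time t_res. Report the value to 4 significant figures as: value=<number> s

Throughput in SI: Q_s = 183.2 kg/h ÷ 3600 s/h = 0.0508889 kg/s
t_res = M / Q_s = 5.82 ÷ 0.0508889 = 114.367 s

value=114.4 s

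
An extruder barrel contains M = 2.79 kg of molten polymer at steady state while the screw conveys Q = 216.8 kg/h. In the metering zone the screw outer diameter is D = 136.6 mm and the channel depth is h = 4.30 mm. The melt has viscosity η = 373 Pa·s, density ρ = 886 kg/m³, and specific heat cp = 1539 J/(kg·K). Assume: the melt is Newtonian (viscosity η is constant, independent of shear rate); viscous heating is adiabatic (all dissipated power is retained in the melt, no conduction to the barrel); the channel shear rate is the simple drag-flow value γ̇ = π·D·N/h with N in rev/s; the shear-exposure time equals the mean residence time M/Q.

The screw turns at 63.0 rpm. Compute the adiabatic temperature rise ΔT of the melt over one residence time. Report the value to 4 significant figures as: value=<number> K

Throughput in SI: Q_s = 216.8 kg/h ÷ 3600 s/h = 0.0602222 kg/s
t_res = M / Q_s = 2.79 ÷ 0.0602222 = 46.3284 s
D = 136.6 mm = 0.1366 m;  h = 4.30 mm = 0.0043 m;  N = 63.0 rpm / 60 = 1.05 rev/s
γ̇ = π D N / h = (π)(0.1366)(1.05) / 0.0043 = 104.79 s⁻¹
ΔT = η·γ̇²·t_res / (ρ·cp) = 373 · (104.79)² · 46.3284 / (886 · 1539) = 139.164 K

value=139.2 K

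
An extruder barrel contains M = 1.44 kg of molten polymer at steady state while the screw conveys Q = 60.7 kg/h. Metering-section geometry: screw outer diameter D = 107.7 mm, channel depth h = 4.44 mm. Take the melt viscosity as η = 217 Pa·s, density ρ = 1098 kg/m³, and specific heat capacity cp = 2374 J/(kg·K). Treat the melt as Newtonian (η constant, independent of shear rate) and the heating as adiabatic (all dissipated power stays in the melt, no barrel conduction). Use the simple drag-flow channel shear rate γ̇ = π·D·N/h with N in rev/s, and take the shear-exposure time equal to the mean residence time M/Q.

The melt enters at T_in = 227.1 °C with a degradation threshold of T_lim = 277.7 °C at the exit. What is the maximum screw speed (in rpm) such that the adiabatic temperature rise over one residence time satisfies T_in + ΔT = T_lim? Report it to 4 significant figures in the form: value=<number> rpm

value=66.42 rpm

Q_s = Q / 3600 = 60.7 / 3600 = 0.0168611 kg/s
t_res = M / Q_s = 1.44 ÷ 0.0168611 = 85.4036 s
D = 107.7 mm = 0.1077 m;  h = 4.44 mm = 0.00444 m
ΔT_a = T_lim − T_in = 277.7 − 227.1 = 50.6 K
γ̇_max² = ΔT_a·ρ·cp / (η·t_res) = [50.6 × 1098 × 2374] / [217 × 85.4036] = 7117.01 s⁻²
γ̇_max = sqrt(7117.01) = 84.3624 s⁻¹
N_max = γ̇_max h / (πD) = 84.3624·0.00444/(π·0.1077) = 1.10705 rev/s → ×60 = 66.4228 rpm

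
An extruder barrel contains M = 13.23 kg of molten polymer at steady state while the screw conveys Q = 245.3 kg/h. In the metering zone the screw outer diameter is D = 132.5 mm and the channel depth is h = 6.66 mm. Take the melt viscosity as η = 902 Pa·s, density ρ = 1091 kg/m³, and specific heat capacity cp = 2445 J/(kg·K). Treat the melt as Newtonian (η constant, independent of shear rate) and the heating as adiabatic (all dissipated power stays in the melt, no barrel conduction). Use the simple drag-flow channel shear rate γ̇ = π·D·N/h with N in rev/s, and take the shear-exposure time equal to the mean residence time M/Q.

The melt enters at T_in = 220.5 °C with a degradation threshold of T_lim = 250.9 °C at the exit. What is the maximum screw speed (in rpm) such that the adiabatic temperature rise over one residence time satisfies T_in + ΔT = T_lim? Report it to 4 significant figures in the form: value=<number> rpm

Q_s = Q / 3600 = 245.3 / 3600 = 0.0681389 kg/s
t_res = M / Q_s = 13.23 ÷ 0.0681389 = 194.162 s
Geometry in SI: D = 132.5 mm → 0.1325 m, h = 6.66 mm → 0.00666 m
Allowable rise: ΔT_a = T_lim − T_in = 250.9 − 220.5 = 30.4 K
Invert ΔT = ηγ̇²t_res/(ρcp) for γ̇: γ̇_max² = ΔT_a ρ cp / (η t_res) = 30.4·1091·2445 / (902·194.162) = 463.027 s⁻²
γ̇_max = √463.027 = 21.5181 s⁻¹
N_max = γ̇_max h / (πD) = 21.5181·0.00666/(π·0.1325) = 0.34428 rev/s → ×60 = 20.6568 rpm

value=20.66 rpm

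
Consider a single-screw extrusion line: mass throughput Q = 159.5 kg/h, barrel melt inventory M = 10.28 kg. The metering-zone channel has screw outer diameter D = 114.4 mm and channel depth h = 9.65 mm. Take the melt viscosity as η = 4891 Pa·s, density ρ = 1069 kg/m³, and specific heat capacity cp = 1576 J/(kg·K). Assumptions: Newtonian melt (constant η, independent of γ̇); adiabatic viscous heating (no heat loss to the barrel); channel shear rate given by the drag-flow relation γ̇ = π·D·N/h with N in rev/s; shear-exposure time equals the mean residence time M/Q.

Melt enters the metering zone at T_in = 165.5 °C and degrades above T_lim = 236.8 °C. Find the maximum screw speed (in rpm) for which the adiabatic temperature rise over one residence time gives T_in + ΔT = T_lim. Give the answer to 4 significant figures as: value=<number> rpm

Throughput in SI: Q_s = 159.5 kg/h ÷ 3600 s/h = 0.0443056 kg/s
t_res = M / Q_s = 10.28 / 0.0443056 = 232.025 s
Convert to metres: D = 0.1144 m, h = 0.00965 m
ΔT_a = T_lim − T_in = 236.8 °C − 165.5 °C = 71.3 K
γ̇_max² = ΔT_a·ρ·cp/(η·t_res) = 71.3·1069·1576/(4891·232.025) = 105.85 s⁻²
γ̇_max = √105.85 = 10.2883 s⁻¹
Solve γ̇ = πDN/h for N: N_max = γ̇_max·h/(π·D) = 10.2883 × 0.00965 / (π × 0.1144) = 0.276247 rev/s = 16.5748 rpm

value=16.57 rpm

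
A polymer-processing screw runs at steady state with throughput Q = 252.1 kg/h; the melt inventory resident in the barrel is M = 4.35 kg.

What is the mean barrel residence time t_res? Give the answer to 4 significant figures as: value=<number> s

Convert throughput: Q = 252.1 kg/h = 252.1/3600 = 0.0700278 kg/s
Mean residence time: t_res = M/Q_s = 4.35 kg / 0.0700278 kg/s = 62.1182 s

value=62.12 s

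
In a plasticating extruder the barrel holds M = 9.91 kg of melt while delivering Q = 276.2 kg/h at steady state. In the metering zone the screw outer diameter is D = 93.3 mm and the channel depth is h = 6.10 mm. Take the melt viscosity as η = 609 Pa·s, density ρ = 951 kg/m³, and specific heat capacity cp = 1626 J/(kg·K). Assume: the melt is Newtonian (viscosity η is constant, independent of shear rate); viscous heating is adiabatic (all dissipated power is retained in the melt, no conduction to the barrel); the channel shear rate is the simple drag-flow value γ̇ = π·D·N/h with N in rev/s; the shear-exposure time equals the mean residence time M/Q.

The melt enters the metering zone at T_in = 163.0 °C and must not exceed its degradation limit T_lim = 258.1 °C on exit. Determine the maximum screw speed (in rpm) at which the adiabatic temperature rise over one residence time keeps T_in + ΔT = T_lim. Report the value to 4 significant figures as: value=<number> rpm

Q_s = Q / 3600 = 276.2 / 3600 = 0.0767222 kg/s
t_res = M / Q_s = 9.91 ÷ 0.0767222 = 129.167 s
Convert to metres: D = 0.0933 m, h = 0.0061 m
Allowable rise: ΔT_a = T_lim − T_in = 258.1 − 163.0 = 95.1 K
γ̇_max² = ΔT_a·ρ·cp/(η·t_res) = 95.1·951·1626/(609·129.167) = 1869.44 s⁻²
Take the square root: γ̇_max = √(1869.44) = 43.237 s⁻¹
Solve γ̇ = πDN/h for N: N_max = γ̇_max·h/(π·D) = 43.237 × 0.0061 / (π × 0.0933) = 0.899817 rev/s = 53.989 rpm

value=53.99 rpm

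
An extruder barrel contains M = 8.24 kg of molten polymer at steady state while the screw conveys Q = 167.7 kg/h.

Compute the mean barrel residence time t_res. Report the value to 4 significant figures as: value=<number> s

Throughput in SI: Q_s = 167.7 kg/h ÷ 3600 s/h = 0.0465833 kg/s
t_res = M / Q_s = 8.24 ÷ 0.0465833 = 176.887 s

value=176.9 s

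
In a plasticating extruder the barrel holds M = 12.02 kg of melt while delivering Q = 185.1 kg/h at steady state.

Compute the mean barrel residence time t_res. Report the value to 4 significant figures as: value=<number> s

value=233.8 s

Convert throughput: Q = 185.1 kg/h = 185.1/3600 = 0.0514167 kg/s
t_res = M / Q_s = 12.02 / 0.0514167 = 233.776 s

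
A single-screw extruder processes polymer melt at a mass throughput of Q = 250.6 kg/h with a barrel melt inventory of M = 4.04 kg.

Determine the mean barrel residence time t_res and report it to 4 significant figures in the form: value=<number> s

Q_s = Q / 3600 = 250.6 / 3600 = 0.0696111 kg/s
Mean residence time: t_res = M/Q_s = 4.04 kg / 0.0696111 kg/s = 58.0367 s

value=58.04 s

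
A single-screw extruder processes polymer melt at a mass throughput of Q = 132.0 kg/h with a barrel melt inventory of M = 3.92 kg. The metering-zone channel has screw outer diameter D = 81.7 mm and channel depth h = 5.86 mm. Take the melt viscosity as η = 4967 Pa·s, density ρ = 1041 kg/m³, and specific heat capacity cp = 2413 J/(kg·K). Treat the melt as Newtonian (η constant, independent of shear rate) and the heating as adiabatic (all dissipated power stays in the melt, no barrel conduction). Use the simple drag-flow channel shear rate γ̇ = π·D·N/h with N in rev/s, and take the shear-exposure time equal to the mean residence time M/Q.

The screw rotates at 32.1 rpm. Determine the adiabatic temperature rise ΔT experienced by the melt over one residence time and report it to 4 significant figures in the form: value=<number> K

Convert throughput: Q = 132.0 kg/h = 132.0/3600 = 0.0366667 kg/s
t_res = M / Q_s = 3.92 ÷ 0.0366667 = 106.909 s
Convert to SI: D = 0.0817 m, h = 0.00586 m, N = 32.1/60 = 0.535 rev/s
γ̇ = π·D·N / h = π · 0.0817 · 0.535 / 0.00586 = 23.433 s⁻¹
Adiabatic rise: ΔT = η γ̇² t_res / (ρ cp) = 4967·(23.433)²·106.909 / (1041·2413) = 116.08 K

value=116.1 K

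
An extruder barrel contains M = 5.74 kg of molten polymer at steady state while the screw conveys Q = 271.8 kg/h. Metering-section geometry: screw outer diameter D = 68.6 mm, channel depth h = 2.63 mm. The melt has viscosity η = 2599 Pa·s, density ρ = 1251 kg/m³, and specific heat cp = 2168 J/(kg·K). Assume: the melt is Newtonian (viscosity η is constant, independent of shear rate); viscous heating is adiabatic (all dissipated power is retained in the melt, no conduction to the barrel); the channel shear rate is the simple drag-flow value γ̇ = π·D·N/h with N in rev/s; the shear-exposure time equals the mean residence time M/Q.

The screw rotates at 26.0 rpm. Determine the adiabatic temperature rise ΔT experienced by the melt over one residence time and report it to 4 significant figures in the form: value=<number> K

value=91.86 K

Q_s = Q / 3600 = 271.8 / 3600 = 0.0755 kg/s
t_res = M / Q_s = 5.74 / 0.0755 = 76.0265 s
Convert to SI: D = 0.0686 m, h = 0.00263 m, N = 26.0/60 = 0.433333 rev/s
γ̇ = π·D·N / h = π · 0.0686 · 0.433333 / 0.00263 = 35.5092 s⁻¹
ΔT = η·γ̇²·t_res / (ρ·cp) = 2599 · (35.5092)² · 76.0265 / (1251 · 2168) = 91.8619 K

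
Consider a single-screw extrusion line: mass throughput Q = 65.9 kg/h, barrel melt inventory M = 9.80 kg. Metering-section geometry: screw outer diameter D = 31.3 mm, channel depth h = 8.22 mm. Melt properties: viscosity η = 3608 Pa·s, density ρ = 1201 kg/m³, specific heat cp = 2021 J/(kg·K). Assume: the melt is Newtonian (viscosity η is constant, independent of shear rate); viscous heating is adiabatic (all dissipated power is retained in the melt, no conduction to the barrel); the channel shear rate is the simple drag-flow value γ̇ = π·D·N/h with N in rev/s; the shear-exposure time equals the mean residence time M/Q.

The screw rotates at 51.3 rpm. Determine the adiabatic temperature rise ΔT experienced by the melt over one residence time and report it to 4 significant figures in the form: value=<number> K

Convert throughput: Q = 65.9 kg/h = 65.9/3600 = 0.0183056 kg/s
Mean residence time: t_res = M/Q_s = 9.80 kg / 0.0183056 kg/s = 535.357 s
Convert to SI: D = 0.0313 m, h = 0.00822 m, N = 51.3/60 = 0.855 rev/s
Shear rate: γ̇ = πDN/h = π·0.0313·0.855/0.00822 = 10.2279 s⁻¹
ΔT = η·γ̇²·t_res/(ρ·cp) = [3608 × 10.2279² × 535.357] / [1201 × 2021] = 83.2487 K

value=83.25 K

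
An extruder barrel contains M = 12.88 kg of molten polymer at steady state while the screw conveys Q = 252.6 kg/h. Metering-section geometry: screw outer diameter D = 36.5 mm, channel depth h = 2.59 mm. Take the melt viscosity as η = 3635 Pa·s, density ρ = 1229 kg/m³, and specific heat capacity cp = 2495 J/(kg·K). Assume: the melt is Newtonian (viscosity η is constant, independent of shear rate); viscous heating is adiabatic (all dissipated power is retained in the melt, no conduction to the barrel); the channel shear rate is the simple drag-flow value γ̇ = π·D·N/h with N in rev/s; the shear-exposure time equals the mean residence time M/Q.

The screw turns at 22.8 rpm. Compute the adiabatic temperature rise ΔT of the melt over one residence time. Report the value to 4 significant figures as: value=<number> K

value=61.59 K

Q_s = Q / 3600 = 252.6 / 3600 = 0.0701667 kg/s
t_res = M / Q_s = 12.88 / 0.0701667 = 183.563 s
D = 36.5 mm = 0.0365 m;  h = 2.59 mm = 0.00259 m;  N = 22.8 rpm / 60 = 0.38 rev/s
γ̇ = π·D·N / h = π · 0.0365 · 0.38 / 0.00259 = 16.8239 s⁻¹
ΔT = η·γ̇²·t_res/(ρ·cp) = [3635 × 16.8239² × 183.563] / [1229 × 2495] = 61.5914 K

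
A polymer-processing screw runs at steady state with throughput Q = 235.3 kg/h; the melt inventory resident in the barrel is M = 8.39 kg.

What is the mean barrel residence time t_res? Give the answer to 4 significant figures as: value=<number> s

Throughput in SI: Q_s = 235.3 kg/h ÷ 3600 s/h = 0.0653611 kg/s
t_res = M / Q_s = 8.39 / 0.0653611 = 128.364 s

value=128.4 s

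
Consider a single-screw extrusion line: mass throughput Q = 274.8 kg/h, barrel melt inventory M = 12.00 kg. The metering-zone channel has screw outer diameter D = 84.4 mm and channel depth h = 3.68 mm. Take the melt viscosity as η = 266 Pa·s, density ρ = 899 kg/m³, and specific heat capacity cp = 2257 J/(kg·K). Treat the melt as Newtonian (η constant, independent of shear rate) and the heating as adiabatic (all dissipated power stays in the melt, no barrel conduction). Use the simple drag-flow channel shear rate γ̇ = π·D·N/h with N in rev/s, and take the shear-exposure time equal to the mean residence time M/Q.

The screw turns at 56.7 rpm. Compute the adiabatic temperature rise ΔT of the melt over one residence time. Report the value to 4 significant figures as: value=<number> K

value=95.55 K

Convert throughput: Q = 274.8 kg/h = 274.8/3600 = 0.0763333 kg/s
t_res = M / Q_s = 12.00 ÷ 0.0763333 = 157.205 s
D = 84.4 mm = 0.0844 m;  h = 3.68 mm = 0.00368 m;  N = 56.7 rpm / 60 = 0.945 rev/s
Shear rate: γ̇ = πDN/h = π·0.0844·0.945/0.00368 = 68.0889 s⁻¹
Adiabatic rise: ΔT = η γ̇² t_res / (ρ cp) = 266·(68.0889)²·157.205 / (899·2257) = 95.5455 K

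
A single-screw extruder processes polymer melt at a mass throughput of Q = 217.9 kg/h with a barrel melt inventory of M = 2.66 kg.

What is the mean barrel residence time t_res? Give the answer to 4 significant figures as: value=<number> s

Convert throughput: Q = 217.9 kg/h = 217.9/3600 = 0.0605278 kg/s
Mean residence time: t_res = M/Q_s = 2.66 kg / 0.0605278 kg/s = 43.9468 s

value=43.95 s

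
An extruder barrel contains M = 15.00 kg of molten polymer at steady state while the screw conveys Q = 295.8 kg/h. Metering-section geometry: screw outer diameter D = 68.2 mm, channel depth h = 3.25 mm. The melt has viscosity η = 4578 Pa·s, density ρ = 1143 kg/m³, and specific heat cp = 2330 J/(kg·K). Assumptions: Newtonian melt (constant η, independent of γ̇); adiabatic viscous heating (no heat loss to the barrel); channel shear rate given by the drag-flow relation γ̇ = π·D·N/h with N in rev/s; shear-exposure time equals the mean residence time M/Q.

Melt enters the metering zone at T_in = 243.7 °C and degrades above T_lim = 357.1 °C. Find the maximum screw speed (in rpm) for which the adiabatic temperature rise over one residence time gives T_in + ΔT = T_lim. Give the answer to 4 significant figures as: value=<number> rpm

Throughput in SI: Q_s = 295.8 kg/h ÷ 3600 s/h = 0.0821667 kg/s
Mean residence time: t_res = M/Q_s = 15.00 kg / 0.0821667 kg/s = 182.556 s
Convert to metres: D = 0.0682 m, h = 0.00325 m
ΔT_a = T_lim − T_in = 357.1 °C − 243.7 °C = 113.4 K
γ̇_max² = ΔT_a·ρ·cp / (η·t_res) = [113.4 × 1143 × 2330] / [4578 × 182.556] = 361.363 s⁻²
γ̇_max = √361.363 = 19.0096 s⁻¹
N_max = γ̇_max h / (πD) = 19.0096·0.00325/(π·0.0682) = 0.288351 rev/s → ×60 = 17.301 rpm

value=17.30 rpm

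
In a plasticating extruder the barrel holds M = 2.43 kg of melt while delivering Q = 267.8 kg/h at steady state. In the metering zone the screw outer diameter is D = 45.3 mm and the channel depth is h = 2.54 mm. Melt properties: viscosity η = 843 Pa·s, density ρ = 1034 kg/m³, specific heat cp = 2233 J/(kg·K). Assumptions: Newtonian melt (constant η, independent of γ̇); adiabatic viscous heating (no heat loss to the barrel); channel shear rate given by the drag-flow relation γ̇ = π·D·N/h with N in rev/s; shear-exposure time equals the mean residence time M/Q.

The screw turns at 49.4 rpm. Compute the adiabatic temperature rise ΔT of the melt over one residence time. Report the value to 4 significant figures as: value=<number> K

Convert throughput: Q = 267.8 kg/h = 267.8/3600 = 0.0743889 kg/s
t_res = M / Q_s = 2.43 / 0.0743889 = 32.6662 s
Geometry in metres: D = 45.3 mm → 0.0453 m, h = 2.54 mm → 0.00254 m; screw speed N = 49.4 rpm = 0.823333 rev/s
Shear rate: γ̇ = πDN/h = π·0.0453·0.823333/0.00254 = 46.1307 s⁻¹
Adiabatic rise: ΔT = η γ̇² t_res / (ρ cp) = 843·(46.1307)²·32.6662 / (1034·2233) = 25.3803 K

value=25.38 K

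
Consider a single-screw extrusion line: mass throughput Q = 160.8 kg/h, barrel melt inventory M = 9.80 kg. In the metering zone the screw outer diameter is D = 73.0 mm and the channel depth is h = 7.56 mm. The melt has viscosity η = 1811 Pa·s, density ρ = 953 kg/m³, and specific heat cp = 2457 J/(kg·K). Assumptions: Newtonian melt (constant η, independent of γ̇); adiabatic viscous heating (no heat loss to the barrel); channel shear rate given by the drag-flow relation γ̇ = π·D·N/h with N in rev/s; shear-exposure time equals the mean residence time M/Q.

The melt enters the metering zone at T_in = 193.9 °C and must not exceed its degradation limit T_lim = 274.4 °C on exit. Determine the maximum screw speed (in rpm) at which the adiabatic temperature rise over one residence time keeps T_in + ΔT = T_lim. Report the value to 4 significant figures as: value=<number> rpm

Throughput in SI: Q_s = 160.8 kg/h ÷ 3600 s/h = 0.0446667 kg/s
t_res = M / Q_s = 9.80 / 0.0446667 = 219.403 s
Convert to metres: D = 0.073 m, h = 0.00756 m
Allowable rise: ΔT_a = T_lim − T_in = 274.4 − 193.9 = 80.5 K
Invert ΔT = ηγ̇²t_res/(ρcp) for γ̇: γ̇_max² = ΔT_a ρ cp / (η t_res) = 80.5·953·2457 / (1811·219.403) = 474.387 s⁻²
γ̇_max = sqrt(474.387) = 21.7804 s⁻¹
N_max = γ̇_max h / (πD) = 21.7804·0.00756/(π·0.073) = 0.717985 rev/s → ×60 = 43.0791 rpm

value=43.08 rpm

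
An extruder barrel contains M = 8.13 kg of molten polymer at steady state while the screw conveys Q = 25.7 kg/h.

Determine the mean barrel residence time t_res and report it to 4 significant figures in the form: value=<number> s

value=1139. s

Throughput in SI: Q_s = 25.7 kg/h ÷ 3600 s/h = 0.00713889 kg/s
t_res = M / Q_s = 8.13 / 0.00713889 = 1138.83 s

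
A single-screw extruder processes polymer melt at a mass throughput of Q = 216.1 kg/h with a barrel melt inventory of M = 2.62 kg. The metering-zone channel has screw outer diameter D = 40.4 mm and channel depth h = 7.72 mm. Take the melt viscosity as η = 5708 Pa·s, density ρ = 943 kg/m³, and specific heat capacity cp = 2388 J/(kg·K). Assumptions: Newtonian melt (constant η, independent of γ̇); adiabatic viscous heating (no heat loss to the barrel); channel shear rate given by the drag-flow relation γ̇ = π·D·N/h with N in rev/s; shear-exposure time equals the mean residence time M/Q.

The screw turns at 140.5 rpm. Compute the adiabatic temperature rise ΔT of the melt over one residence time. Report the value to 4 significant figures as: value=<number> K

Convert throughput: Q = 216.1 kg/h = 216.1/3600 = 0.0600278 kg/s
t_res = M / Q_s = 2.62 / 0.0600278 = 43.6465 s
Convert to SI: D = 0.0404 m, h = 0.00772 m, N = 140.5/60 = 2.34167 rev/s
γ̇ = π·D·N / h = π · 0.0404 · 2.34167 / 0.00772 = 38.4981 s⁻¹
ΔT = η·γ̇²·t_res/(ρ·cp) = [5708 × 38.4981² × 43.6465] / [943 × 2388] = 163.97 K

value=164.0 K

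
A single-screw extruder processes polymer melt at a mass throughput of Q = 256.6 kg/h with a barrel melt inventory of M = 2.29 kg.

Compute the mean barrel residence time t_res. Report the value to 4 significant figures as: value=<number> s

Convert throughput: Q = 256.6 kg/h = 256.6/3600 = 0.0712778 kg/s
Mean residence time: t_res = M/Q_s = 2.29 kg / 0.0712778 kg/s = 32.1278 s

value=32.13 s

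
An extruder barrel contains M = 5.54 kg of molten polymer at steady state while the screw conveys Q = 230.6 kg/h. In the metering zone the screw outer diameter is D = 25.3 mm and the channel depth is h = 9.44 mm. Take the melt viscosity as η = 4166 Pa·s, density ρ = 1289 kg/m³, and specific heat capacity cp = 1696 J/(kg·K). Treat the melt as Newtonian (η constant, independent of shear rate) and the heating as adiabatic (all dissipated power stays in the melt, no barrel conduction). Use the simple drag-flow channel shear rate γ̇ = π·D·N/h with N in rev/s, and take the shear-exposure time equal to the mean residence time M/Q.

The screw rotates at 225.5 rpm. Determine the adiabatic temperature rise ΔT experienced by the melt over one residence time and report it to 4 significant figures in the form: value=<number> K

value=165.0 K

Convert throughput: Q = 230.6 kg/h = 230.6/3600 = 0.0640556 kg/s
Mean residence time: t_res = M/Q_s = 5.54 kg / 0.0640556 kg/s = 86.4874 s
Geometry in metres: D = 25.3 mm → 0.0253 m, h = 9.44 mm → 0.00944 m; screw speed N = 225.5 rpm = 3.75833 rev/s
γ̇ = π·D·N / h = π · 0.0253 · 3.75833 / 0.00944 = 31.6442 s⁻¹
Adiabatic rise: ΔT = η γ̇² t_res / (ρ cp) = 4166·(31.6442)²·86.4874 / (1289·1696) = 165.037 K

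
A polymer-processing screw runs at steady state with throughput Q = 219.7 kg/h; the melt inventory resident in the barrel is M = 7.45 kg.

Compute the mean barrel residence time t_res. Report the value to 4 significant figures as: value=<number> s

Convert throughput: Q = 219.7 kg/h = 219.7/3600 = 0.0610278 kg/s
Mean residence time: t_res = M/Q_s = 7.45 kg / 0.0610278 kg/s = 122.076 s

value=122.1 s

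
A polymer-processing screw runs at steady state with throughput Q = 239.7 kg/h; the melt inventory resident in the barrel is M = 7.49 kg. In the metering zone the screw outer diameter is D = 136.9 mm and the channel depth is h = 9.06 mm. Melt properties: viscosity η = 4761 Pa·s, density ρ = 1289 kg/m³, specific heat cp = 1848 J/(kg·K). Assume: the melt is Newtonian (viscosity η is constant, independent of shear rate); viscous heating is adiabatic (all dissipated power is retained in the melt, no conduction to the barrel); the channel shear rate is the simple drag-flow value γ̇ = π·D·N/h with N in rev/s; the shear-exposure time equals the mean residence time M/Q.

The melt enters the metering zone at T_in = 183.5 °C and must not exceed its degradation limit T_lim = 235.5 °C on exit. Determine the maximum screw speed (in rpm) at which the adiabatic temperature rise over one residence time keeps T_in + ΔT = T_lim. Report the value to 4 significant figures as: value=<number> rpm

Q_s = Q / 3600 = 239.7 / 3600 = 0.0665833 kg/s
Mean residence time: t_res = M/Q_s = 7.49 kg / 0.0665833 kg/s = 112.491 s
Convert to metres: D = 0.1369 m, h = 0.00906 m
Allowable rise: ΔT_a = T_lim − T_in = 235.5 − 183.5 = 52 K
γ̇_max² = ΔT_a·ρ·cp/(η·t_res) = 52·1289·1848/(4761·112.491) = 231.283 s⁻²
γ̇_max = sqrt(231.283) = 15.208 s⁻¹
Solve γ̇ = πDN/h for N: N_max = γ̇_max·h/(π·D) = 15.208 × 0.00906 / (π × 0.1369) = 0.320366 rev/s = 19.222 rpm

value=19.22 rpm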